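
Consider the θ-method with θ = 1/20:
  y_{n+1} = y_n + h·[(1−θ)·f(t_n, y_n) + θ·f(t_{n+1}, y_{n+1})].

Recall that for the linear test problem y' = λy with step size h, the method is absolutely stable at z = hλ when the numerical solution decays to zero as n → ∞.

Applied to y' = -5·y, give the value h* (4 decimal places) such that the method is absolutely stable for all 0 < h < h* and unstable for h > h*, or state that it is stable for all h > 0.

Test eqn y'=λy, z=hλ:
  y_{n+1} = y_n + z·[19/20·y_n + 1/20·y_{n+1}] ⇒ (1 − 1/20z)y_{n+1} = (1 + 19/20z)y_n
  R(z) = (1 + 19/20z)/(1 − 1/20z).

Find x<0 with |R(x)|<1.
x=-1.49: |R|=0.3867
R=−1: 1+19/20x = −1+1/20x ⇒ -9/10x=2 ⇒ x=2/(-9/10)=-2.2222
Confirm numerically:
  x=-2.141: |R|=0.93397 <1
  x=-2.020: |R|=0.83470 <1
  x=-0.943: |R|=0.09946 <1
  x=-2.576: |R|=1.28207 >1
  x=-2.490: |R|=1.21432 >1
  x=-2.367: |R|=1.11651 >1
So |R|<1 on (-2.2222, 0).

(-2.2222,0); λ=-5 ⇒ h* = (20/9)/5 = 0.4444.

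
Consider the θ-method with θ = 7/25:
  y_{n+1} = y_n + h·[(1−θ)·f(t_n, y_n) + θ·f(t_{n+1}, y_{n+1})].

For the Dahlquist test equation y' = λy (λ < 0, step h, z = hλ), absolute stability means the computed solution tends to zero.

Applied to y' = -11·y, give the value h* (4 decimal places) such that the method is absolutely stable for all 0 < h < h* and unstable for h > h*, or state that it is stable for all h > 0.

(-4.5455,0); λ=-11 ⇒ h* = (50/11)/11 = 0.4132.

With y'=λy (z=hλ):
  y_{n+1} = y_n + z·[18/25·y_n + 7/25·y_{n+1}] ⇒ (1 − 7/25z)y_{n+1} = (1 + 18/25z)y_n
  R(z) = (1 + 18/25z)/(1 − 7/25z).

Solve |R(x)|<1 on ℝ⁻.
x=-1.15: |R|=0.1301
R=−1: 1+18/25x = −1+7/25x ⇒ -11/25x=2 ⇒ x=2/(-11/25)=-4.5455
Confirm numerically:
  x=-4.493: |R|=0.98978 <1
  x=-4.473: |R|=0.98585 <1
  x=-4.230: |R|=0.93646 <1
  x=-2.764: |R|=0.55813 <1
  x=-4.937: |R|=1.07231 >1
  x=-4.743: |R|=1.03734 >1
  x=-4.695: |R|=1.02843 >1
So |R|<1 on (-4.5455, 0).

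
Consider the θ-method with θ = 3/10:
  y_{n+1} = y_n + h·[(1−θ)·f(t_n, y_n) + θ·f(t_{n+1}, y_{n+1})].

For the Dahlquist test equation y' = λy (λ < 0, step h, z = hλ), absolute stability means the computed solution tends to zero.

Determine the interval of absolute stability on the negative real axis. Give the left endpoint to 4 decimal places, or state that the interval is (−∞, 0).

Test eqn y'=λy, z=hλ:
  y_{n+1} = y_n + z·[7/10·y_n + 3/10·y_{n+1}] ⇒ (1 − 3/10z)y_{n+1} = (1 + 7/10z)y_n
  ⇒ R(z) = (1 + 7/10z)/(1 − 3/10z).

Find x<0 with |R(x)|<1.
x=-1.1: |R|=0.1729
R=−1: 1+7/10x = −1+3/10x ⇒ -2/5x=2 ⇒ x=2/(-2/5)=-5.0000
Confirm numerically:
  x=-4.035: |R|=0.82538 <1
  x=-2.646: |R|=0.47508 <1
  x=-2.553: |R|=0.44572 <1
  x=-5.517: |R|=1.07789 >1
  x=-5.196: |R|=1.03064 >1
Interval (-5.0000, 0).

(-5.0000, 0).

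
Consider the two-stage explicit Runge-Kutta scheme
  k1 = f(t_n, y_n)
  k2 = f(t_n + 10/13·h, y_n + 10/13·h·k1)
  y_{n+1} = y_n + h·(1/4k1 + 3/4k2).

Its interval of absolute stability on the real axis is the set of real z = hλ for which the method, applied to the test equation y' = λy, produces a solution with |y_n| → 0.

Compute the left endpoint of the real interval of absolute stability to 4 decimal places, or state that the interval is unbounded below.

left endpoint -1.7333.

With y'=λy (z=hλ):
  k1=λy_n ⇒ h·k1=z·y_n;  k2=λ(1+10/13z)y_n ⇒ h·k2=z(1+10/13z)y_n
  y_{n+1}/y_n = 1 + 1/4z + 3/4z(1+10/13z) = 1 + z + 15/26z²
  Hence R(z) = 1 + z + 15/26z².

Boundary: |R(x)|=1, x<0.
x=-1.06: |R|=0.5882
R=1: x+15/26x²=0 ⇒ x=−26/15=-1.7333; min R=1−1/(4·15/26)=0.5667>−1
Confirm numerically:
  x=-1.710: |R|=0.97698 <1
  x=-1.622: |R|=0.89582 <1
  x=-1.229: |R|=0.64241 <1
  x=-2.154: |R|=1.52276 >1
  x=-1.853: |R|=1.12793 >1
  x=-1.800: |R|=1.06923 >1
So |R|<1 on (-1.7333, 0).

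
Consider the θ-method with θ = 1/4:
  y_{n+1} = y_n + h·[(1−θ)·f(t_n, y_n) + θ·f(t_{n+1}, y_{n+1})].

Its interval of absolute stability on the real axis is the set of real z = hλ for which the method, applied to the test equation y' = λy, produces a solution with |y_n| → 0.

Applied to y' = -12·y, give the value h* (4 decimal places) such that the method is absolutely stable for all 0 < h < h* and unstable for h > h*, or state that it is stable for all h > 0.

(-4.0000,0); λ=-12 ⇒ h* = (4)/12 = 0.3333.

Set f=λy, z=hλ:
  y_{n+1} = y_n + z·[3/4·y_n + 1/4·y_{n+1}] ⇒ (1 − 1/4z)y_{n+1} = (1 + 3/4z)y_n
  ⇒ R(z) = (1 + 3/4z)/(1 − 1/4z).

Find x<0 with |R(x)|<1.
x=-1.32: |R|=0.0075
R=−1: 1+3/4x = −1+1/4x ⇒ -1/2x=2 ⇒ x=2/(-1/2)=-4.0000
Confirm numerically:
  x=-3.905: |R|=0.97596 <1
  x=-2.233: |R|=0.43302 <1
  x=-1.692: |R|=0.18904 <1
  x=-4.447: |R|=1.10584 >1
  x=-4.307: |R|=1.07391 >1
  x=-4.102: |R|=1.02518 >1
So |R|<1 on (-4.0000, 0).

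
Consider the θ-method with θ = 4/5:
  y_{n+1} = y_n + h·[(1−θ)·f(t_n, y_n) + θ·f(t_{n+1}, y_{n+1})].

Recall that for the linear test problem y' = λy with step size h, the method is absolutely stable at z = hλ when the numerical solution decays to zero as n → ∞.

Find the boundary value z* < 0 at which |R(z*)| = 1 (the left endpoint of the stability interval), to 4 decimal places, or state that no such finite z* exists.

Set f=λy, z=hλ:
  y_{n+1} = y_n + z·[1/5·y_n + 4/5·y_{n+1}] ⇒ (1 − 4/5z)y_{n+1} = (1 + 1/5z)y_n
  so R(z) = (1 + 1/5z)/(1 − 4/5z).

Solve |R(x)|<1 on ℝ⁻.
x=-0.58: |R|=0.6038
x=-2: |R|=0.2308
x=-10: |R|=0.1111
x=-100: |R|=0.2346
θ=4/5≥1/2 ⇒ |1+1/5x|<|1−4/5x| ∀x<0 ⇒ unbounded interval.

unbounded; (−∞, 0).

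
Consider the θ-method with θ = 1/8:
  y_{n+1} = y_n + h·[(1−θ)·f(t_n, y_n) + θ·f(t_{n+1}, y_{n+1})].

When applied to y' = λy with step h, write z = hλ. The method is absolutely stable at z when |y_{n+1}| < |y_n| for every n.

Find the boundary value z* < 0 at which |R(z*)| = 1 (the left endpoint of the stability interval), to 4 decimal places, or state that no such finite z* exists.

With y'=λy (z=hλ):
  y_{n+1} = y_n + z·[7/8·y_n + 1/8·y_{n+1}] ⇒ (1 − 1/8z)y_{n+1} = (1 + 7/8z)y_n
  Hence R(z) = (1 + 7/8z)/(1 − 1/8z).

Boundary: |R(x)|=1, x<0.
x=-1.33: |R|=0.1404
R=−1: 1+7/8x = −1+1/8x ⇒ -3/4x=2 ⇒ x=2/(-3/4)=-2.6667
Confirm numerically:
  x=-2.446: |R|=0.87325 <1
  x=-2.011: |R|=0.60703 <1
  x=-1.283: |R|=0.10568 <1
  x=-1.203: |R|=0.04575 <1
  x=-3.089: |R|=1.22851 >1
  x=-2.834: |R|=1.09267 >1
  x=-2.819: |R|=1.08448 >1
Stable set (-2.6667, 0).

z* = -2.6667.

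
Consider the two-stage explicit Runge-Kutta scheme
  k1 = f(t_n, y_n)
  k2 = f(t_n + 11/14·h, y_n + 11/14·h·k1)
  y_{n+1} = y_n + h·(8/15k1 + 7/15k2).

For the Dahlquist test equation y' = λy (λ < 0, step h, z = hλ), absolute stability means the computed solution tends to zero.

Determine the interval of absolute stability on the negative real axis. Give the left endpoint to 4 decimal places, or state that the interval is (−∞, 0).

z∈(-2.7273,0).

Set f=λy, z=hλ:
  k1=λy_n ⇒ h·k1=z·y_n;  k2=λ(1+11/14z)y_n ⇒ h·k2=z(1+11/14z)y_n
  y_{n+1}/y_n = 1 + 8/15z + 7/15z(1+11/14z) = 1 + z + 11/30z²
  so R(z) = 1 + z + 11/30z².

Boundary: |R(x)|=1, x<0.
x=-0.4: |R|=0.6587
R=1: x+11/30x²=0 ⇒ x=−30/11=-2.7273; min R=1−1/(4·11/30)=0.3182>−1
Confirm numerically:
  x=-2.453: |R|=0.75331 <1
  x=-2.274: |R|=0.62206 <1
  x=-1.403: |R|=0.31875 <1
  x=-1.243: |R|=0.32352 <1
  x=-3.326: |R|=1.73017 >1
  x=-3.084: |R|=1.40339 >1
  x=-2.894: |R|=1.17692 >1
So |R|<1 on (-2.7273, 0).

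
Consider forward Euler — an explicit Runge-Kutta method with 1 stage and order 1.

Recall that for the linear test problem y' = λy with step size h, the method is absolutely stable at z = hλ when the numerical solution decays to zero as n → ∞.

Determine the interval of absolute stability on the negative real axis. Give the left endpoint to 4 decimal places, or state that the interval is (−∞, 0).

On y'=λy, z=hλ:
  order 1, 1-stage ⇒ R(z)=1+z
  (e.g. R(-0.49)=0.51000, |R|=0.51000)

Boundary: |R(x)|=1, x<0.
x=-0.49: |R|=0.5100
|R(-2.34)|=1.3400 |R(-1.77)|=0.7700 |R(-1.15)|=0.1500
Bisect:
  x_lo=-2.4344 |R|=1.4344  x_hi=-0.2350 |R|=0.7650
  mid=-1.33468 |R|=0.33468 →hi
  mid=-1.88454 |R|=0.88454 →hi
  mid=-2.15947 |R|=1.15947 →lo
  mid=-2.02201 |R|=1.02201 →lo
  mid=-1.95327 |R|=0.95327 →hi
  mid=-1.98764 |R|=0.98764 →hi
  mid=-2.00482 |R|=1.00482 →lo
  mid=-1.99623 |R|=0.99623 →hi
  mid=-2.00053 |R|=1.00053 →lo
  ...
  [-2.00013,-1.99999] ⇒ x*=-2.0000
Stable set (-2.0000, 0).

z∈(-2.0000,0).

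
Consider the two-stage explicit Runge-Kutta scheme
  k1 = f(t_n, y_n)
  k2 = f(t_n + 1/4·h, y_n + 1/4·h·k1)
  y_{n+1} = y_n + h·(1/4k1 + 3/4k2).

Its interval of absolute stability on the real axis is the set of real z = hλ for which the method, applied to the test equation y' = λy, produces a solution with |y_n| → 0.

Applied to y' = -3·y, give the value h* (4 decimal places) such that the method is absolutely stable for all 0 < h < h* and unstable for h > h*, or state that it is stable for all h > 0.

With y'=λy (z=hλ):
  k1=λy_n ⇒ h·k1=z·y_n;  k2=λ(1+1/4z)y_n ⇒ h·k2=z(1+1/4z)y_n
  y_{n+1}/y_n = 1 + 1/4z + 3/4z(1+1/4z) = 1 + z + 3/16z²
  R(z) = 1 + z + 3/16z².

Need |R(x)|<1, x<0.
x=-1.71: |R|=0.1617
R=1: x+3/16x²=0 ⇒ x=−16/3=-5.3333; min R=1−1/(4·3/16)=-0.3333>−1
Confirm numerically:
  x=-2.671: |R|=0.33333 <1
  x=-2.445: |R|=0.32412 <1
  x=-2.327: |R|=0.31170 <1
  x=-5.915: |R|=1.64510 >1
  x=-5.522: |R|=1.19534 >1
  x=-5.374: |R|=1.04098 >1
Stable set (-5.3333, 0).

(-5.3333,0); λ=-3 ⇒ h* = (16/3)/3 = 1.7778.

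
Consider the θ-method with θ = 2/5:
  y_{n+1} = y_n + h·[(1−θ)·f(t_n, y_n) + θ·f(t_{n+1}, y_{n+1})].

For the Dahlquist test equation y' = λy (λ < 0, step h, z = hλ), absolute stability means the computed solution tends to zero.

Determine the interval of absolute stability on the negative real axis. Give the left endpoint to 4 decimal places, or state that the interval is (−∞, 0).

(-10.0000, 0).

With y'=λy (z=hλ):
  y_{n+1} = y_n + z·[3/5·y_n + 2/5·y_{n+1}] ⇒ (1 − 2/5z)y_{n+1} = (1 + 3/5z)y_n
  ⇒ R(z) = (1 + 3/5z)/(1 − 2/5z).

Boundary: |R(x)|=1, x<0.
x=-0.53: |R|=0.5627
R=−1: 1+3/5x = −1+2/5x ⇒ -1/5x=2 ⇒ x=2/(-1/5)=-10.0000
Confirm numerically:
  x=-6.500: |R|=0.80556 <1
  x=-5.168: |R|=0.68492 <1
  x=-5.029: |R|=0.66988 <1
  x=-10.477: |R|=1.01838 >1
  x=-10.257: |R|=1.01007 >1
Interval (-10.0000, 0).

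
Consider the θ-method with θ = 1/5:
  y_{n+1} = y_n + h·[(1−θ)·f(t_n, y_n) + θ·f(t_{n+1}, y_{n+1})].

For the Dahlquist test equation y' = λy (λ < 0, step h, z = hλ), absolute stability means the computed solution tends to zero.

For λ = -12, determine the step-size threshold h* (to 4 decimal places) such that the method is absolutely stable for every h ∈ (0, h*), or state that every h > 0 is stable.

(-3.3333,0); λ=-12 ⇒ h* = (10/3)/12 = 0.2778.

On y'=λy, z=hλ:
  y_{n+1} = y_n + z·[4/5·y_n + 1/5·y_{n+1}] ⇒ (1 − 1/5z)y_{n+1} = (1 + 4/5z)y_n
  ⇒ R(z) = (1 + 4/5z)/(1 − 1/5z).

Solve |R(x)|<1 on ℝ⁻.
x=-1.59: |R|=0.2064
R=−1: 1+4/5x = −1+1/5x ⇒ -3/5x=2 ⇒ x=2/(-3/5)=-3.3333
Confirm numerically:
  x=-3.114: |R|=0.91891 <1
  x=-3.007: |R|=0.87773 <1
  x=-2.763: |R|=0.77960 <1
  x=-1.383: |R|=0.08335 <1
  x=-3.757: |R|=1.14514 >1
  x=-3.737: |R|=1.13861 >1
  x=-3.531: |R|=1.06951 >1
Interval (-3.3333, 0).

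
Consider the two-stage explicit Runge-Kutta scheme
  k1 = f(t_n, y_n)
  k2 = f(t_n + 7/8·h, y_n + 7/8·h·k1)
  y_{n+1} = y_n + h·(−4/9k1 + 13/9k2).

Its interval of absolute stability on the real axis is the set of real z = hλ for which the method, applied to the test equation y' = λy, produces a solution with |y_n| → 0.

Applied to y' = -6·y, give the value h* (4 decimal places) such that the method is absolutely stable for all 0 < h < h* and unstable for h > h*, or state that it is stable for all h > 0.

(-0.7912,0); λ=-6 ⇒ h* = (72/91)/6 = 0.1319.

On y'=λy, z=hλ:
  k1=λy_n ⇒ h·k1=z·y_n;  k2=λ(1+7/8z)y_n ⇒ h·k2=z(1+7/8z)y_n
  y_{n+1}/y_n = 1 − 4/9z + 13/9z(1+7/8z) = 1 + z + 91/72z²
  Hence R(z) = 1 + z + 91/72z².

Need |R(x)|<1, x<0.
x=-0.8: |R|=1.0089
R=1: x+91/72x²=0 ⇒ x=−72/91=-0.7912; min R=1−1/(4·91/72)=0.8022>−1
Confirm numerically:
  x=-0.674: |R|=0.90015 <1
  x=-0.619: |R|=0.86527 <1
  x=-0.555: |R|=0.83431 <1
  x=-0.545: |R|=0.83041 <1
  x=-1.182: |R|=1.58381 >1
  x=-0.922: |R|=1.15241 >1
Interval (-0.7912, 0).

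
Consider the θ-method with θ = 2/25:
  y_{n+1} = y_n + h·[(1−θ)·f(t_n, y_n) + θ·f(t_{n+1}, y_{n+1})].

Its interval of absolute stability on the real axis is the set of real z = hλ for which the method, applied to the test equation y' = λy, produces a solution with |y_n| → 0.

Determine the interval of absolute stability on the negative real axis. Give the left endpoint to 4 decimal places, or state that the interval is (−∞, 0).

Test eqn y'=λy, z=hλ:
  y_{n+1} = y_n + z·[23/25·y_n + 2/25·y_{n+1}] ⇒ (1 − 2/25z)y_{n+1} = (1 + 23/25z)y_n
  so R(z) = (1 + 23/25z)/(1 − 2/25z).

Need |R(x)|<1, x<0.
x=-0.7: |R|=0.3371
R=−1: 1+23/25x = −1+2/25x ⇒ -21/25x=2 ⇒ x=2/(-21/25)=-2.3810
Confirm numerically:
  x=-1.737: |R|=0.52508 <1
  x=-1.727: |R|=0.51736 <1
  x=-1.466: |R|=0.31212 <1
  x=-0.959: |R|=0.10933 <1
  x=-2.861: |R|=1.32814 >1
  x=-2.433: |R|=1.03660 >1
So |R|<1 on (-2.3810, 0).

(-2.3810, 0).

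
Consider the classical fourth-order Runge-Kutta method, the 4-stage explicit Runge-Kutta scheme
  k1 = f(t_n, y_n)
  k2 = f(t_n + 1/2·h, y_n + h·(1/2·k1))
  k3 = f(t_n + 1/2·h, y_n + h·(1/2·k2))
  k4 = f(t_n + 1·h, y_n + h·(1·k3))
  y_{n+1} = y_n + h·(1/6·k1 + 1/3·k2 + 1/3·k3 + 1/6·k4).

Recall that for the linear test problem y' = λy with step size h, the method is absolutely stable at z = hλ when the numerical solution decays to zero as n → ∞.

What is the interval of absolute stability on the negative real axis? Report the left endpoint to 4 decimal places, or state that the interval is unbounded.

Test eqn y'=λy, z=hλ:
  order 4, 4-stage ⇒ R(z)=1+z+z^2/2+z^3/6+z^4/24
  (e.g. R(-1.41)=0.28154, |R|=0.28154)

Find x<0 with |R(x)|<1.
x=-1.41: |R|=0.2815
|R(-3.07)|=1.5212 |R(-2.38)|=0.5422 |R(-0.97)|=0.3852
Bisect:
  x_lo=-3.1572 |R|=1.7217  x_hi=-0.2886 |R|=0.7494
  mid=-1.72290 |R|=0.27606 →hi
  mid=-2.44007 |R|=0.59263 →hi
  mid=-2.79866 |R|=1.02034 →lo
  mid=-2.61937 |R|=0.77733 →hi
  mid=-2.70901 |R|=0.89096 →hi
  mid=-2.75384 |R|=0.95360 →hi
  mid=-2.77625 |R|=0.98645 →hi
  mid=-2.78746 |R|=1.00326 →lo
  mid=-2.78185 |R|=0.99482 →hi
  mid=-2.78465 |R|=0.99904 →hi
  ...
  [-2.78535,-2.78518] ⇒ x*=-2.7853
Stable set (-2.7853, 0).

z∈(-2.7853,0).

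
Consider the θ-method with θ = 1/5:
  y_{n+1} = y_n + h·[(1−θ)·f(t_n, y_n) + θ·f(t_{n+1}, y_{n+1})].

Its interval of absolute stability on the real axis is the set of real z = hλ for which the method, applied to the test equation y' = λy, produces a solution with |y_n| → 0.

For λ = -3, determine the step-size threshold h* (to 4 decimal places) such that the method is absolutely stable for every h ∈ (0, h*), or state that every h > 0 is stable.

Set f=λy, z=hλ:
  y_{n+1} = y_n + z·[4/5·y_n + 1/5·y_{n+1}] ⇒ (1 − 1/5z)y_{n+1} = (1 + 4/5z)y_n
  R(z) = (1 + 4/5z)/(1 − 1/5z).

Boundary: |R(x)|=1, x<0.
x=-0.9: |R|=0.2373
R=−1: 1+4/5x = −1+1/5x ⇒ -3/5x=2 ⇒ x=2/(-3/5)=-3.3333
Confirm numerically:
  x=-3.019: |R|=0.88240 <1
  x=-1.408: |R|=0.09863 <1
  x=-1.342: |R|=0.05803 <1
  x=-3.920: |R|=1.19731 >1
  x=-3.767: |R|=1.14840 >1
  x=-3.550: |R|=1.07602 >1
Interval (-3.3333, 0).

(-3.3333,0); λ=-3 ⇒ h* = (10/3)/3 = 1.1111.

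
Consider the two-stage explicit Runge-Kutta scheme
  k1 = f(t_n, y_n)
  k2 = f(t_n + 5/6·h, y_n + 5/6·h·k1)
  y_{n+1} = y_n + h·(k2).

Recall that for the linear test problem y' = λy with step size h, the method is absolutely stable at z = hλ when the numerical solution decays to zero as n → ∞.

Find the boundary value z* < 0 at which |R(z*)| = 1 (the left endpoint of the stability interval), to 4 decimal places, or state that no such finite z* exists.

Set f=λy, z=hλ:
  k1=λy_n ⇒ h·k1=z·y_n;  k2=λ(1+5/6z)y_n ⇒ h·k2=z(1+5/6z)y_n
  y_{n+1}/y_n = 1 + z(1+5/6z) = 1 + z + 5/6z²
  ⇒ R(z) = 1 + z + 5/6z².

Boundary: |R(x)|=1, x<0.
x=-0.55: |R|=0.7021
R=1: x+5/6x²=0 ⇒ x=−6/5=-1.2000; min R=1−1/(4·5/6)=0.7000>−1
Confirm numerically:
  x=-1.087: |R|=0.89764 <1
  x=-0.767: |R|=0.72324 <1
  x=-0.739: |R|=0.71610 <1
  x=-0.667: |R|=0.70374 <1
  x=-1.619: |R|=1.56530 >1
  x=-1.236: |R|=1.03708 >1
  x=-1.223: |R|=1.02344 >1
So |R|<1 on (-1.2000, 0).

left endpoint -1.2000.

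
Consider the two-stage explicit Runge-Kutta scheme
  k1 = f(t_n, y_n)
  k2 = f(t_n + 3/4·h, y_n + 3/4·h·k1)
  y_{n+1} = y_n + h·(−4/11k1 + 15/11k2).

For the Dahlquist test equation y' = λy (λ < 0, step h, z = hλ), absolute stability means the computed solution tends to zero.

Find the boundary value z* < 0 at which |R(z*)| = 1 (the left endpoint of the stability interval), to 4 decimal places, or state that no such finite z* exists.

left endpoint -0.9778.

On y'=λy, z=hλ:
  k1=λy_n ⇒ h·k1=z·y_n;  k2=λ(1+3/4z)y_n ⇒ h·k2=z(1+3/4z)y_n
  y_{n+1}/y_n = 1 − 4/11z + 15/11z(1+3/4z) = 1 + z + 45/44z²
  so R(z) = 1 + z + 45/44z².

Need |R(x)|<1, x<0.
x=-0.83: |R|=0.8746
R=1: x+45/44x²=0 ⇒ x=−44/45=-0.9778; min R=1−1/(4·45/44)=0.7556>−1
Confirm numerically:
  x=-0.797: |R|=0.85265 <1
  x=-0.701: |R|=0.80157 <1
  x=-0.470: |R|=0.75592 <1
  x=-1.459: |R|=1.71806 >1
  x=-1.257: |R|=1.35896 >1
So |R|<1 on (-0.9778, 0).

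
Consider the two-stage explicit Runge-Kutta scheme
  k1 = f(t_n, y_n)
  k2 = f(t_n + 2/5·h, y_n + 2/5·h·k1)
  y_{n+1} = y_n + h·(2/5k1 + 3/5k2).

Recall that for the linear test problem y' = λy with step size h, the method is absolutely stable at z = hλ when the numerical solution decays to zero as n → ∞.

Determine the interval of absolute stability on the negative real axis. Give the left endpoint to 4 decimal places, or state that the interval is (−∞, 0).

(-4.1667, 0).

Set f=λy, z=hλ:
  k1=λy_n ⇒ h·k1=z·y_n;  k2=λ(1+2/5z)y_n ⇒ h·k2=z(1+2/5z)y_n
  y_{n+1}/y_n = 1 + 2/5z + 3/5z(1+2/5z) = 1 + z + 6/25z²
  R(z) = 1 + z + 6/25z².

Need |R(x)|<1, x<0.
x=-0.64: |R|=0.4583
R=1: x+6/25x²=0 ⇒ x=−25/6=-4.1667; min R=1−1/(4·6/25)=-0.0417>−1
Confirm numerically:
  x=-3.619: |R|=0.52432 <1
  x=-3.474: |R|=0.42248 <1
  x=-2.494: |R|=0.00119 <1
  x=-2.095: |R|=0.04163 <1
  x=-4.610: |R|=1.49050 >1
  x=-4.227: |R|=1.06121 >1
Stable set (-4.1667, 0).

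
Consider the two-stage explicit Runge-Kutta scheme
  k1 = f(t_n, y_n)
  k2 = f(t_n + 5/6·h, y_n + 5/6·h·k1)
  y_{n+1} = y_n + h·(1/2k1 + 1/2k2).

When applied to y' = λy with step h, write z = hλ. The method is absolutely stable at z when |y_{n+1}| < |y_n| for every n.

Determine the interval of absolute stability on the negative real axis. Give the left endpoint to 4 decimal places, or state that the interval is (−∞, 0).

On y'=λy, z=hλ:
  k1=λy_n ⇒ h·k1=z·y_n;  k2=λ(1+5/6z)y_n ⇒ h·k2=z(1+5/6z)y_n
  y_{n+1}/y_n = 1 + 1/2z + 1/2z(1+5/6z) = 1 + z + 5/12z²
  ⇒ R(z) = 1 + z + 5/12z².

Solve |R(x)|<1 on ℝ⁻.
x=-1.31: |R|=0.4050
R=1: x+5/12x²=0 ⇒ x=−12/5=-2.4000; min R=1−1/(4·5/12)=0.4000>−1
Confirm numerically:
  x=-2.344: |R|=0.94531 <1
  x=-1.148: |R|=0.40113 <1
  x=-0.969: |R|=0.42223 <1
  x=-2.974: |R|=1.71128 >1
  x=-2.791: |R|=1.45470 >1
Stable set (-2.4000, 0).

(-2.4000, 0).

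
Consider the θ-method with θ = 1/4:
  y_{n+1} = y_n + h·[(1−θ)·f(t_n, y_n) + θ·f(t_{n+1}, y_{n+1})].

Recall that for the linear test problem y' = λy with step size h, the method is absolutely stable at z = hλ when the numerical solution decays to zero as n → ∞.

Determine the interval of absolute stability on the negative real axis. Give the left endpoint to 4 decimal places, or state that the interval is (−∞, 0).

z∈(-4.0000,0).

On y'=λy, z=hλ:
  y_{n+1} = y_n + z·[3/4·y_n + 1/4·y_{n+1}] ⇒ (1 − 1/4z)y_{n+1} = (1 + 3/4z)y_n
  R(z) = (1 + 3/4z)/(1 − 1/4z).

Find x<0 with |R(x)|<1.
x=-1.68: |R|=0.1831
R=−1: 1+3/4x = −1+1/4x ⇒ -1/2x=2 ⇒ x=2/(-1/2)=-4.0000
Confirm numerically:
  x=-3.639: |R|=0.90549 <1
  x=-3.094: |R|=0.74457 <1
  x=-2.330: |R|=0.47235 <1
  x=-2.010: |R|=0.33777 <1
  x=-4.389: |R|=1.09274 >1
  x=-4.332: |R|=1.07969 >1
  x=-4.242: |R|=1.05872 >1
Stable set (-4.0000, 0).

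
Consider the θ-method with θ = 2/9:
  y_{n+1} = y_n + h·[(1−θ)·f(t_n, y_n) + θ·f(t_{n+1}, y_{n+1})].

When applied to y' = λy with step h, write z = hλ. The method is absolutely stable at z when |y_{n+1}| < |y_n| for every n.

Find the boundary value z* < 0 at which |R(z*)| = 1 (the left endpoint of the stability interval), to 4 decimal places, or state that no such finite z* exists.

With y'=λy (z=hλ):
  y_{n+1} = y_n + z·[7/9·y_n + 2/9·y_{n+1}] ⇒ (1 − 2/9z)y_{n+1} = (1 + 7/9z)y_n
  ⇒ R(z) = (1 + 7/9z)/(1 − 2/9z).

Boundary: |R(x)|=1, x<0.
x=-1.66: |R|=0.2127
R=−1: 1+7/9x = −1+2/9x ⇒ -5/9x=2 ⇒ x=2/(-5/9)=-3.6000
Confirm numerically:
  x=-2.932: |R|=0.77530 <1
  x=-2.198: |R|=0.47671 <1
  x=-1.681: |R|=0.22383 <1
  x=-3.862: |R|=1.07833 >1
  x=-3.860: |R|=1.07775 >1
Stable set (-3.6000, 0).

left endpoint -3.6000.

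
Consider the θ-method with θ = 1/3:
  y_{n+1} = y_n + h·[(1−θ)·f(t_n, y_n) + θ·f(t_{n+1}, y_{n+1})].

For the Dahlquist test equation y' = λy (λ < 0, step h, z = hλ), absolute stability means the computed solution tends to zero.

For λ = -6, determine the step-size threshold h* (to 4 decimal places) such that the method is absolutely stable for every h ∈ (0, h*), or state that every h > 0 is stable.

(-6.0000,0); λ=-6 ⇒ h* = (6)/6 = 1.0000.

Set f=λy, z=hλ:
  y_{n+1} = y_n + z·[2/3·y_n + 1/3·y_{n+1}] ⇒ (1 − 1/3z)y_{n+1} = (1 + 2/3z)y_n
  R(z) = (1 + 2/3z)/(1 − 1/3z).

Boundary: |R(x)|=1, x<0.
x=-1.51: |R|=0.0044
R=−1: 1+2/3x = −1+1/3x ⇒ -1/3x=2 ⇒ x=2/(-1/3)=-6.0000
Confirm numerically:
  x=-4.279: |R|=0.76357 <1
  x=-3.500: |R|=0.61538 <1
  x=-2.813: |R|=0.45175 <1
  x=-6.526: |R|=1.05522 >1
  x=-6.458: |R|=1.04842 >1
  x=-6.054: |R|=1.00596 >1
Stable set (-6.0000, 0).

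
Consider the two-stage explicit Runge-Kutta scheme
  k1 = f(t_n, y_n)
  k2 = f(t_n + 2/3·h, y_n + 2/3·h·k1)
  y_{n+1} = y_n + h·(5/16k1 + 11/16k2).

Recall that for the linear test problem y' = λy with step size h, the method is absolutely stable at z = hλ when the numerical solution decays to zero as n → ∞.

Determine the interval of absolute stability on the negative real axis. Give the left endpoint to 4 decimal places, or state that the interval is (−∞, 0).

Test eqn y'=λy, z=hλ:
  k1=λy_n ⇒ h·k1=z·y_n;  k2=λ(1+2/3z)y_n ⇒ h·k2=z(1+2/3z)y_n
  y_{n+1}/y_n = 1 + 5/16z + 11/16z(1+2/3z) = 1 + z + 11/24z²
  R(z) = 1 + z + 11/24z².

Solve |R(x)|<1 on ℝ⁻.
x=-0.85: |R|=0.4811
R=1: x+11/24x²=0 ⇒ x=−24/11=-2.1818; min R=1−1/(4·11/24)=0.4545>−1
Confirm numerically:
  x=-2.109: |R|=0.92961 <1
  x=-2.095: |R|=0.91664 <1
  x=-1.969: |R|=0.80794 <1
  x=-1.962: |R|=0.80233 <1
  x=-2.640: |R|=1.55440 >1
  x=-2.484: |R|=1.34403 >1
  x=-2.222: |R|=1.04092 >1
Stable set (-2.1818, 0).

z∈(-2.1818,0).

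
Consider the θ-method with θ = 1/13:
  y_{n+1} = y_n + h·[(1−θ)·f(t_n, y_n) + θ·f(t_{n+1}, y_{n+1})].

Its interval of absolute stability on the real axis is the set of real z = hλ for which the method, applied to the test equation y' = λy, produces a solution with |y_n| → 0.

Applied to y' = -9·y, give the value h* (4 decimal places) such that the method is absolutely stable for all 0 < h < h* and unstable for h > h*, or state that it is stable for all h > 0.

Test eqn y'=λy, z=hλ:
  y_{n+1} = y_n + z·[12/13·y_n + 1/13·y_{n+1}] ⇒ (1 − 1/13z)y_{n+1} = (1 + 12/13z)y_n
  ⇒ R(z) = (1 + 12/13z)/(1 − 1/13z).

Solve |R(x)|<1 on ℝ⁻.
x=-0.47: |R|=0.5464
R=−1: 1+12/13x = −1+1/13x ⇒ -11/13x=2 ⇒ x=2/(-11/13)=-2.3636
Confirm numerically:
  x=-1.858: |R|=0.62566 <1
  x=-1.124: |R|=0.03455 <1
  x=-1.056: |R|=0.02334 <1
  x=-2.829: |R|=1.32339 >1
  x=-2.694: |R|=1.23155 >1
  x=-2.395: |R|=1.02241 >1
Interval (-2.3636, 0).

(-2.3636,0); λ=-9 ⇒ h* = (26/11)/9 = 0.2626.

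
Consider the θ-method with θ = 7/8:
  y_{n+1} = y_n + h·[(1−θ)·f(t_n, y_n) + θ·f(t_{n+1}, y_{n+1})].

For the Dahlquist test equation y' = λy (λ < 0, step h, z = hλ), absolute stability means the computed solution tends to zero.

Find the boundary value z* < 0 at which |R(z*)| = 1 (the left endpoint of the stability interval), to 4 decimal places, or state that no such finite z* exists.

unbounded; (−∞, 0).

Test eqn y'=λy, z=hλ:
  y_{n+1} = y_n + z·[1/8·y_n + 7/8·y_{n+1}] ⇒ (1 − 7/8z)y_{n+1} = (1 + 1/8z)y_n
  R(z) = (1 + 1/8z)/(1 − 7/8z).

Need |R(x)|<1, x<0.
x=-0.44: |R|=0.6823
x=-2: |R|=0.2727
x=-10: |R|=0.0256
x=-100: |R|=0.1299
θ=7/8≥1/2 ⇒ |1+1/8x|<|1−7/8x| ∀x<0 ⇒ unbounded interval.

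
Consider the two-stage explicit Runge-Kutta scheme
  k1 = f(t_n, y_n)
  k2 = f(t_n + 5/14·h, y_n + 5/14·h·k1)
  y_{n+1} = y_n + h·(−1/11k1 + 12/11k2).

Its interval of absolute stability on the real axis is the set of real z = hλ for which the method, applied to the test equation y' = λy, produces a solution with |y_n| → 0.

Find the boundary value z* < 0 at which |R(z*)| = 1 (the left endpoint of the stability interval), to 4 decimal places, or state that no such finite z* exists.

left endpoint -2.5667.

Set f=λy, z=hλ:
  k1=λy_n ⇒ h·k1=z·y_n;  k2=λ(1+5/14z)y_n ⇒ h·k2=z(1+5/14z)y_n
  y_{n+1}/y_n = 1 − 1/11z + 12/11z(1+5/14z) = 1 + z + 30/77z²
  R(z) = 1 + z + 30/77z².

Boundary: |R(x)|=1, x<0.
x=-0.62: |R|=0.5298
R=1: x+30/77x²=0 ⇒ x=−77/30=-2.5667; min R=1−1/(4·30/77)=0.3583>−1
Confirm numerically:
  x=-2.469: |R|=0.90605 <1
  x=-1.715: |R|=0.43093 <1
  x=-1.662: |R|=0.41420 <1
  x=-2.715: |R|=1.15691 >1
  x=-2.708: |R|=1.14912 >1
Interval (-2.5667, 0).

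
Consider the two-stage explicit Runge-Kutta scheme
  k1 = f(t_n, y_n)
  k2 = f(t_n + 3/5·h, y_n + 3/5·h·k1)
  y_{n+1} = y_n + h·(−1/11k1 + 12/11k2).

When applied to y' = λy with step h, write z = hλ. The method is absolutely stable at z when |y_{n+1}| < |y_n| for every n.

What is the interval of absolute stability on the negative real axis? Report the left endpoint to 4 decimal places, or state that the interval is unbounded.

(-1.5278, 0).

With y'=λy (z=hλ):
  k1=λy_n ⇒ h·k1=z·y_n;  k2=λ(1+3/5z)y_n ⇒ h·k2=z(1+3/5z)y_n
  y_{n+1}/y_n = 1 − 1/11z + 12/11z(1+3/5z) = 1 + z + 36/55z²
  ⇒ R(z) = 1 + z + 36/55z².

Need |R(x)|<1, x<0.
x=-0.93: |R|=0.6361
R=1: x+36/55x²=0 ⇒ x=−55/36=-1.5278; min R=1−1/(4·36/55)=0.6181>−1
Confirm numerically:
  x=-0.724: |R|=0.61910 <1
  x=-0.695: |R|=0.62116 <1
  x=-0.664: |R|=0.62459 <1
  x=-1.908: |R|=1.47485 >1
  x=-1.699: |R|=1.19041 >1
Interval (-1.5278, 0).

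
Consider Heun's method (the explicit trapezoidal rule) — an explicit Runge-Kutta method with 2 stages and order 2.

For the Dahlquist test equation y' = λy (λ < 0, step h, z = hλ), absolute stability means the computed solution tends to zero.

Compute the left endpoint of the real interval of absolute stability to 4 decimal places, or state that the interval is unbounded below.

On y'=λy, z=hλ:
  order 2, 2-stage ⇒ R(z)=1+z+z^2/2
  (e.g. R(-1.77)=0.79645, |R|=0.79645)

Boundary: |R(x)|=1, x<0.
x=-1.77: |R|=0.7964
|R(-1.39)|=0.5760 |R(-0.63)|=0.5684 |R(-0.57)|=0.5924
Bisect:
  x_lo=-2.7831 |R|=2.0897  x_hi=-0.3653 |R|=0.7014
  mid=-1.57416 |R|=0.66483 →hi
  mid=-2.17862 |R|=1.19457 →lo
  mid=-1.87639 |R|=0.88403 →hi
  mid=-2.02750 |R|=1.02788 →lo
  mid=-1.95195 |R|=0.95310 →hi
  mid=-1.98972 |R|=0.98978 →hi
  mid=-2.00861 |R|=1.00865 →lo
  ...
  [-2.00005,-1.99991] ⇒ x*=-2.0000
So |R|<1 on (-2.0000, 0).

z* = -2.0000.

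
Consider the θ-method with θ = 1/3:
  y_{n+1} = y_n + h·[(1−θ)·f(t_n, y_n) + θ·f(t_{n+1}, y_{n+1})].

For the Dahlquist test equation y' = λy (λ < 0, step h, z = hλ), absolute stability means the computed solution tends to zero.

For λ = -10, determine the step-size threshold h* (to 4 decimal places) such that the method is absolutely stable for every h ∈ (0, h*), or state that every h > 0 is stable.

(-6.0000,0); λ=-10 ⇒ h* = (6)/10 = 0.6000.

Test eqn y'=λy, z=hλ:
  y_{n+1} = y_n + z·[2/3·y_n + 1/3·y_{n+1}] ⇒ (1 − 1/3z)y_{n+1} = (1 + 2/3z)y_n
  so R(z) = (1 + 2/3z)/(1 − 1/3z).

Solve |R(x)|<1 on ℝ⁻.
x=-0.85: |R|=0.3377
R=−1: 1+2/3x = −1+1/3x ⇒ -1/3x=2 ⇒ x=2/(-1/3)=-6.0000
Confirm numerically:
  x=-4.535: |R|=0.80557 <1
  x=-3.882: |R|=0.69224 <1
  x=-3.301: |R|=0.57166 <1
  x=-3.230: |R|=0.55538 <1
  x=-6.559: |R|=1.05848 >1
  x=-6.466: |R|=1.04923 >1
Stable set (-6.0000, 0).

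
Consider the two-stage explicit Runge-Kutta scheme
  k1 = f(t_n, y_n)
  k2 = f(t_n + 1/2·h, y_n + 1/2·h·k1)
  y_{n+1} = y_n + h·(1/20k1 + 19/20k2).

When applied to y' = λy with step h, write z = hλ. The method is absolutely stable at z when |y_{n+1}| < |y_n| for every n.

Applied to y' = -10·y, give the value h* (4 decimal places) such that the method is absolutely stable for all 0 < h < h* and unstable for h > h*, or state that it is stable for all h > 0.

(-2.1053,0); λ=-10 ⇒ h* = (40/19)/10 = 0.2105.

Test eqn y'=λy, z=hλ:
  k1=λy_n ⇒ h·k1=z·y_n;  k2=λ(1+1/2z)y_n ⇒ h·k2=z(1+1/2z)y_n
  y_{n+1}/y_n = 1 + 1/20z + 19/20z(1+1/2z) = 1 + z + 19/40z²
  Hence R(z) = 1 + z + 19/40z².

Boundary: |R(x)|=1, x<0.
x=-1.55: |R|=0.5912
R=1: x+19/40x²=0 ⇒ x=−40/19=-2.1053; min R=1−1/(4·19/40)=0.4737>−1
Confirm numerically:
  x=-2.043: |R|=0.93958 <1
  x=-1.292: |R|=0.50090 <1
  x=-1.151: |R|=0.47828 <1
  x=-1.141: |R|=0.47739 <1
  x=-2.532: |R|=1.51324 >1
  x=-2.416: |R|=1.35660 >1
  x=-2.192: |R|=1.09031 >1
Stable set (-2.1053, 0).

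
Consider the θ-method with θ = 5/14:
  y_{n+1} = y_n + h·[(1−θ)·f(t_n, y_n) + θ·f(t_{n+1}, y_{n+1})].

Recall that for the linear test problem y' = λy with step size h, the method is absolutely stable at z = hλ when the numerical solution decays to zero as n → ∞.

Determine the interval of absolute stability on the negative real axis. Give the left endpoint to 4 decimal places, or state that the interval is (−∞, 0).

z∈(-7.0000,0).

On y'=λy, z=hλ:
  y_{n+1} = y_n + z·[9/14·y_n + 5/14·y_{n+1}] ⇒ (1 − 5/14z)y_{n+1} = (1 + 9/14z)y_n
  R(z) = (1 + 9/14z)/(1 − 5/14z).

Solve |R(x)|<1 on ℝ⁻.
x=-0.79: |R|=0.3838
R=−1: 1+9/14x = −1+5/14x ⇒ -2/7x=2 ⇒ x=2/(-2/7)=-7.0000
Confirm numerically:
  x=-6.882: |R|=0.99025 <1
  x=-6.075: |R|=0.91662 <1
  x=-4.827: |R|=0.77207 <1
  x=-7.406: |R|=1.03182 >1
  x=-7.349: |R|=1.02751 >1
  x=-7.099: |R|=1.00800 >1
Interval (-7.0000, 0).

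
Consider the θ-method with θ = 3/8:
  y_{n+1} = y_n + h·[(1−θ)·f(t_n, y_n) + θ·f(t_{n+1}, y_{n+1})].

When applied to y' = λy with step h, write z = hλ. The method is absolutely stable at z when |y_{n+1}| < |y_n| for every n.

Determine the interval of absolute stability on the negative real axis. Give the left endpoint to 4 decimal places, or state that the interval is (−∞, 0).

(-8.0000, 0).

Set f=λy, z=hλ:
  y_{n+1} = y_n + z·[5/8·y_n + 3/8·y_{n+1}] ⇒ (1 − 3/8z)y_{n+1} = (1 + 5/8z)y_n
  Hence R(z) = (1 + 5/8z)/(1 − 3/8z).

Solve |R(x)|<1 on ℝ⁻.
x=-1.12: |R|=0.2113
R=−1: 1+5/8x = −1+3/8x ⇒ -1/4x=2 ⇒ x=2/(-1/4)=-8.0000
Confirm numerically:
  x=-6.788: |R|=0.91454 <1
  x=-6.624: |R|=0.90126 <1
  x=-4.950: |R|=0.73304 <1
  x=-8.410: |R|=1.02468 >1
  x=-8.395: |R|=1.02381 >1
  x=-8.325: |R|=1.01971 >1
Stable set (-8.0000, 0).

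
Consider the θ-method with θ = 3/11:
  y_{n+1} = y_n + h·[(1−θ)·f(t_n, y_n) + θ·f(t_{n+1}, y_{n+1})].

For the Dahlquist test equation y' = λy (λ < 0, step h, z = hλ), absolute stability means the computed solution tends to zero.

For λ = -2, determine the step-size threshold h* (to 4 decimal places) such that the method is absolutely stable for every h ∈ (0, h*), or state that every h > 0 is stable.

Set f=λy, z=hλ:
  y_{n+1} = y_n + z·[8/11·y_n + 3/11·y_{n+1}] ⇒ (1 − 3/11z)y_{n+1} = (1 + 8/11z)y_n
  R(z) = (1 + 8/11z)/(1 − 3/11z).

Boundary: |R(x)|=1, x<0.
x=-1.64: |R|=0.1332
R=−1: 1+8/11x = −1+3/11x ⇒ -5/11x=2 ⇒ x=2/(-5/11)=-4.4000
Confirm numerically:
  x=-4.014: |R|=0.91624 <1
  x=-3.505: |R|=0.79201 <1
  x=-2.519: |R|=0.49318 <1
  x=-4.733: |R|=1.06607 >1
  x=-4.632: |R|=1.04659 >1
  x=-4.609: |R|=1.04209 >1
Interval (-4.4000, 0).

(-4.4000,0); λ=-2 ⇒ h* = (22/5)/2 = 2.2000.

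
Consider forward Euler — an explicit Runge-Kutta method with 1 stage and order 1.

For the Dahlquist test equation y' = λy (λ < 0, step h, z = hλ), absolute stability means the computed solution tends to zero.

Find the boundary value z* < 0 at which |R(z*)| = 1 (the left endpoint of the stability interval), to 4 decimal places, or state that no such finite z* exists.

Set f=λy, z=hλ:
  order 1, 1-stage ⇒ R(z)=1+z
  (e.g. R(-0.97)=0.03000, |R|=0.03000)

Need |R(x)|<1, x<0.
x=-0.97: |R|=0.0300
|R(-1.5)|=0.5000 |R(-1.12)|=0.1200 |R(-0.75)|=0.2500
Bisect:
  x_lo=-2.8072 |R|=1.8072  x_hi=-0.2872 |R|=0.7128
  mid=-1.54723 |R|=0.54723 →hi
  mid=-2.17723 |R|=1.17723 →lo
  mid=-1.86223 |R|=0.86223 →hi
  mid=-2.01973 |R|=1.01973 →lo
  mid=-1.94098 |R|=0.94098 →hi
  mid=-1.98036 |R|=0.98036 →hi
  mid=-2.00004 |R|=1.00004 →lo
  mid=-1.99020 |R|=0.99020 →hi
  mid=-1.99512 |R|=0.99512 →hi
  ...
  [-2.00004,-1.99989] ⇒ x*=-2.0000
Stable set (-2.0000, 0).

left endpoint -2.0000.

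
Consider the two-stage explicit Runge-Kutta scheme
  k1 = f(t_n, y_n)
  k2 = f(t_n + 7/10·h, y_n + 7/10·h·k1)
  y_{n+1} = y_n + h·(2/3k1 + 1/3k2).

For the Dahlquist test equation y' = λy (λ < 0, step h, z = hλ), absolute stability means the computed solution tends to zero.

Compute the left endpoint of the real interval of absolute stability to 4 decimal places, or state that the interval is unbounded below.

z* = -4.2857.

With y'=λy (z=hλ):
  k1=λy_n ⇒ h·k1=z·y_n;  k2=λ(1+7/10z)y_n ⇒ h·k2=z(1+7/10z)y_n
  y_{n+1}/y_n = 1 + 2/3z + 1/3z(1+7/10z) = 1 + z + 7/30z²
  Hence R(z) = 1 + z + 7/30z².

Boundary: |R(x)|=1, x<0.
x=-1.75: |R|=0.0354
R=1: x+7/30x²=0 ⇒ x=−30/7=-4.2857; min R=1−1/(4·7/30)=-0.0714>−1
Confirm numerically:
  x=-3.570: |R|=0.40381 <1
  x=-3.546: |R|=0.38796 <1
  x=-2.249: |R|=0.06880 <1
  x=-1.835: |R|=0.04931 <1
  x=-4.842: |R|=1.62849 >1
  x=-4.342: |R|=1.05702 >1
So |R|<1 on (-4.2857, 0).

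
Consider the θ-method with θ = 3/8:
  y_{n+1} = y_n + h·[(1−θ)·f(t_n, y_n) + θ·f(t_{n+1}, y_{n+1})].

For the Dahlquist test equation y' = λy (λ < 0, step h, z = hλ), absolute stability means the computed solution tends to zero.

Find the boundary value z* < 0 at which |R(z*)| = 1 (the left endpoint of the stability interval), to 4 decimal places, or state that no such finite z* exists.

With y'=λy (z=hλ):
  y_{n+1} = y_n + z·[5/8·y_n + 3/8·y_{n+1}] ⇒ (1 − 3/8z)y_{n+1} = (1 + 5/8z)y_n
  R(z) = (1 + 5/8z)/(1 − 3/8z).

Need |R(x)|<1, x<0.
x=-1.35: |R|=0.1037
R=−1: 1+5/8x = −1+3/8x ⇒ -1/4x=2 ⇒ x=2/(-1/4)=-8.0000
Confirm numerically:
  x=-7.239: |R|=0.94878 <1
  x=-7.182: |R|=0.94463 <1
  x=-6.568: |R|=0.89662 <1
  x=-3.382: |R|=0.49102 <1
  x=-8.318: |R|=1.01930 >1
  x=-8.311: |R|=1.01889 >1
So |R|<1 on (-8.0000, 0).

left endpoint -8.0000.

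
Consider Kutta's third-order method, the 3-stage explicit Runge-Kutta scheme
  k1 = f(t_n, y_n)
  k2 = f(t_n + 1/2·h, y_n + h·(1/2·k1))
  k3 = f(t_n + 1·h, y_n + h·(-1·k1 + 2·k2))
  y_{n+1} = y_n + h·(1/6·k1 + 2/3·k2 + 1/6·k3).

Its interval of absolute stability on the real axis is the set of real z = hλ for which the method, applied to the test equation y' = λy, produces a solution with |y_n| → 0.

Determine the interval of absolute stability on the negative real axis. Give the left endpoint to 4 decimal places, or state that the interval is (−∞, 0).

z∈(-2.5127,0).

With y'=λy (z=hλ):
  order 3, 3-stage ⇒ R(z)=1+z+z^2/2+z^3/6
  (e.g. R(-0.72)=0.47699, |R|=0.47699)

Boundary: |R(x)|=1, x<0.
x=-0.72: |R|=0.4770
|R(-2.4)|=0.8240 |R(-2)|=0.3333 |R(-1.07)|=0.2983
Bisect:
  x_lo=-2.8591 |R|=1.6672  x_hi=-0.0863 |R|=0.9173
  mid=-1.47271 |R|=0.07937 →hi
  mid=-2.16591 |R|=0.51377 →hi
  mid=-2.51251 |R|=0.99962 →hi
  mid=-2.68581 |R|=1.30808 →lo
  mid=-2.59916 |R|=1.14784 →lo
  mid=-2.55584 |R|=1.07227 →lo
  mid=-2.53418 |R|=1.03558 →lo
  ...
  [-2.51285,-2.51268] ⇒ x*=-2.5127
So |R|<1 on (-2.5127, 0).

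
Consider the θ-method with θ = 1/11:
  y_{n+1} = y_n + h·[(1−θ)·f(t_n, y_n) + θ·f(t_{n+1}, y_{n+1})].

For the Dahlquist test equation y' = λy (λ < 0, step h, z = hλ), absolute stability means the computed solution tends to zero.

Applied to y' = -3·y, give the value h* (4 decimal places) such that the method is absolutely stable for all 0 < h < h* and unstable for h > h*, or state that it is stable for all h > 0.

(-2.4444,0); λ=-3 ⇒ h* = (22/9)/3 = 0.8148.

With y'=λy (z=hλ):
  y_{n+1} = y_n + z·[10/11·y_n + 1/11·y_{n+1}] ⇒ (1 − 1/11z)y_{n+1} = (1 + 10/11z)y_n
  Hence R(z) = (1 + 10/11z)/(1 − 1/11z).

Need |R(x)|<1, x<0.
x=-1.37: |R|=0.2183
R=−1: 1+10/11x = −1+1/11x ⇒ -9/11x=2 ⇒ x=2/(-9/11)=-2.4444
Confirm numerically:
  x=-1.654: |R|=0.43781 <1
  x=-1.332: |R|=0.18813 <1
  x=-1.068: |R|=0.02652 <1
  x=-2.981: |R|=1.34540 >1
  x=-2.509: |R|=1.04301 >1
Interval (-2.4444, 0).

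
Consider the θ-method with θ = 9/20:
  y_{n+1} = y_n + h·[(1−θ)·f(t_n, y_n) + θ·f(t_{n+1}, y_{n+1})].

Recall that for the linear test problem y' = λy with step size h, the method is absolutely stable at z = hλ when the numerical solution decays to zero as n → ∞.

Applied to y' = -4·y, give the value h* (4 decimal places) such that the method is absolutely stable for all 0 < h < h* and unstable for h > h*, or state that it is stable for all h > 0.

(-20.0000,0); λ=-4 ⇒ h* = (20)/4 = 5.0000.

Set f=λy, z=hλ:
  y_{n+1} = y_n + z·[11/20·y_n + 9/20·y_{n+1}] ⇒ (1 − 9/20z)y_{n+1} = (1 + 11/20z)y_n
  ⇒ R(z) = (1 + 11/20z)/(1 − 9/20z).

Boundary: |R(x)|=1, x<0.
x=-0.76: |R|=0.4337
R=−1: 1+11/20x = −1+9/20x ⇒ -1/10x=2 ⇒ x=2/(-1/10)=-20.0000
Confirm numerically:
  x=-19.517: |R|=0.99506 <1
  x=-18.517: |R|=0.98411 <1
  x=-15.339: |R|=0.94102 <1
  x=-20.339: |R|=1.00334 >1
  x=-20.082: |R|=1.00082 >1
Interval (-20.0000, 0).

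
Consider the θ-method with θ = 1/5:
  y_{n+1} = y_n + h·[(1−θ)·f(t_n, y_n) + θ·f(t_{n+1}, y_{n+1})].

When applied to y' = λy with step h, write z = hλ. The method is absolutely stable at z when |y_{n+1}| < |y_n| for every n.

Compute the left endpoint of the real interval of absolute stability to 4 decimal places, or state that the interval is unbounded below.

left endpoint -3.3333.

On y'=λy, z=hλ:
  y_{n+1} = y_n + z·[4/5·y_n + 1/5·y_{n+1}] ⇒ (1 − 1/5z)y_{n+1} = (1 + 4/5z)y_n
  R(z) = (1 + 4/5z)/(1 − 1/5z).

Find x<0 with |R(x)|<1.
x=-1.5: |R|=0.1538
R=−1: 1+4/5x = −1+1/5x ⇒ -3/5x=2 ⇒ x=2/(-3/5)=-3.3333
Confirm numerically:
  x=-3.109: |R|=0.91701 <1
  x=-2.284: |R|=0.56782 <1
  x=-1.597: |R|=0.21040 <1
  x=-3.722: |R|=1.13368 >1
  x=-3.641: |R|=1.10682 >1
  x=-3.577: |R|=1.08523 >1
Interval (-3.3333, 0).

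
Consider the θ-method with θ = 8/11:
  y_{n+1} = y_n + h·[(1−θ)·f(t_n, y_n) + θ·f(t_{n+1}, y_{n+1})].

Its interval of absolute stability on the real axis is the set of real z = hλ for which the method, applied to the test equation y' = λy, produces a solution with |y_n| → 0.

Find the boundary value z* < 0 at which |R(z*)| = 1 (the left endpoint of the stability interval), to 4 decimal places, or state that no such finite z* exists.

interval (−∞, 0).

Test eqn y'=λy, z=hλ:
  y_{n+1} = y_n + z·[3/11·y_n + 8/11·y_{n+1}] ⇒ (1 − 8/11z)y_{n+1} = (1 + 3/11z)y_n
  Hence R(z) = (1 + 3/11z)/(1 − 8/11z).

Need |R(x)|<1, x<0.
x=-0.9: |R|=0.4560
x=-2: |R|=0.1852
x=-10: |R|=0.2088
x=-100: |R|=0.3564
θ=8/11≥1/2 ⇒ |1+3/11x|<|1−8/11x| ∀x<0 ⇒ stable on all of ℝ⁻.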